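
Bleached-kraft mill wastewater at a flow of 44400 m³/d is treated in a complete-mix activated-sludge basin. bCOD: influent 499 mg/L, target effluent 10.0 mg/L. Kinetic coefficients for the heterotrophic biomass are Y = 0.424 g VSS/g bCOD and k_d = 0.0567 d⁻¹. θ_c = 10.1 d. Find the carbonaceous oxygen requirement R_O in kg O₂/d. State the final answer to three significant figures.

The observed yield is Y_obs = Y/(1 + k_d·θ_c) = 0.424 / (1 + 0.0567 × 10.1) = 0.424 / 1.573 = 0.2696 g VSS per g bCOD removed.
Q·(S₀ − S) = 44400 × (499 − 10.0) × 10⁻³ = 21712 kg/d removed.
P_X = Y_obs·Q·(S₀ − S) = 0.2696 × 21712 = 5854 kg VSS/d.
R_O = Q·(S₀ − S) − 1.42·P_X = 21712 − 1.42 × 5854 = 13400 kg O₂/d.

R_O ≈ 13400 kg O₂/d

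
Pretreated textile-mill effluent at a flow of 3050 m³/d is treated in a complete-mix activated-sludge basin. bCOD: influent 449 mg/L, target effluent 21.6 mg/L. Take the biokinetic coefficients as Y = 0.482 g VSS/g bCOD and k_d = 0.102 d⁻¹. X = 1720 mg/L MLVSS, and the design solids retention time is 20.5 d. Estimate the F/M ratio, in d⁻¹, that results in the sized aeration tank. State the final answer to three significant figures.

From the SRT design equation V = Y Q (S₀−S) θ_c / [X (1 + k_d θ_c)] = 0.482 × 3050 × (449 − 21.6) × 20.5 / [1720 × (1 + 0.102 × 20.5)] = 1.29×10^7 / 5317 = 2423 m³.
F/M = applied load / biomass = Q·S₀/(V·X) = 3050 × 449 / (2423 × 1720) = 0.3286 d⁻¹.

F/M ≈ 0.329 d⁻¹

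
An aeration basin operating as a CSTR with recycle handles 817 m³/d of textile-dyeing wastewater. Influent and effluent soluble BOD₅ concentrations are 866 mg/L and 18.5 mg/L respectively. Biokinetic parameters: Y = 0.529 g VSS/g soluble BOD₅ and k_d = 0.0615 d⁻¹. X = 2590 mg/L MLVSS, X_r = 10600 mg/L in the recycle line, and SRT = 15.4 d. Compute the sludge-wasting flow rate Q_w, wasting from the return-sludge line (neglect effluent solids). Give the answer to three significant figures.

Rearranging the biomass balance for a CMAS with decay, V = Y·Q·ΔS·θ_c / [X·(1+k_d θ_c)] = 0.529 × 817 × (866 − 18.5) × 15.4 / [2590 × (1 + 0.0615 × 15.4)] = 5.64×10^6 / 5043 = 1119 m³.
Q_w = (V·X)/(θ_c X_r) = 1119 × 2590 / (15.4 × 10600) = 17.75 m³/d.

Q_w ≈ 17.7 m³/d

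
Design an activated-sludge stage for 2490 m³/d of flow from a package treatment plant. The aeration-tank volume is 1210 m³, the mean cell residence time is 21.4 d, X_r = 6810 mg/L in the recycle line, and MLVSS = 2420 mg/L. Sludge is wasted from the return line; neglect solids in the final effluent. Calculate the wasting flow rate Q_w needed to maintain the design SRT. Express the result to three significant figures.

Q_w = (V·X)/(θ_c X_r) = 1210 × 2420 / (21.4 × 6810) = 20.09 m³/d.

Q_w ≈ 20.1 m³/d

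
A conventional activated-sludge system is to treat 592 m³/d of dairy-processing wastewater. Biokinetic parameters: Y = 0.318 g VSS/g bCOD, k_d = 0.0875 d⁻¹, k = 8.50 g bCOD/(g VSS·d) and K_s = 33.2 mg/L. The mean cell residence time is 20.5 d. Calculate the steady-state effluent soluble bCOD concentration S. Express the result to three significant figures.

S ≈ 1.76 mg/L

From the Monod/SRT balance for a CMAS, S = K_s·(1+k_d θ_c)/[θ_c·(Y k − k_d) − 1] = 33.2 × (1 + 0.0875 × 20.5) / [20.5 × (0.318 × 8.50 − 0.0875) − 1] = 92.75 / 52.62 = 1.763 mg/L.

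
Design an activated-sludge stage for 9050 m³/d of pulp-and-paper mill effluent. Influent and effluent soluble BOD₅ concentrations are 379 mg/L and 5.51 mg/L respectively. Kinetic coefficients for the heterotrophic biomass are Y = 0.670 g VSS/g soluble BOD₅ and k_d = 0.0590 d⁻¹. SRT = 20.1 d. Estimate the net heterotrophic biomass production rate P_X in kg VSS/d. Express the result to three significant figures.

Observed yield with endogenous decay: Y_obs = Y / (1 + k_d·θ_c) = 0.670 / (1 + 0.0590 × 20.1) = 0.670 / 2.186 = 0.3065 g VSS/g soluble BOD₅.
Substrate removed = Q·(S₀ − S) = 9050 m³/d × (379 − 5.51) g/m³ = 3.38×10^6 g/d = 3380 kg/d.
Net biomass production P_X = Y_obs × Q·(S₀ − S) = 0.3065 × 3380 = 1036 kg VSS/d.

P_X ≈ 1040 kg VSS/d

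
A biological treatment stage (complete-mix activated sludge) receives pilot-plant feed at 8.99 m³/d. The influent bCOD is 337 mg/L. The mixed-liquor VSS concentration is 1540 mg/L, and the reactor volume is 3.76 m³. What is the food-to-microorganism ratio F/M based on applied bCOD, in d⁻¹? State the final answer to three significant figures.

F/M = Q·S₀ / (V·X) = 8.99 × 337 / (3.760 × 1540) = 0.5232 g bCOD·(g VSS·d)⁻¹.

F/M ≈ 0.523 d⁻¹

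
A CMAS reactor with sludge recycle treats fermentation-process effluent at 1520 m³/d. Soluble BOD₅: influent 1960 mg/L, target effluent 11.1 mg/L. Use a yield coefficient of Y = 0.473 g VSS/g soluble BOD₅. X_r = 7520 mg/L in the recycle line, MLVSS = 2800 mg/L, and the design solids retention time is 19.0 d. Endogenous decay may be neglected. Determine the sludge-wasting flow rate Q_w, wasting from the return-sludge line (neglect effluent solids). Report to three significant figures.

V·X = Y·Q·ΔS·θ_c gives V = 0.473 × 1520 × (1960 − 11.1) × 19.0 / 2800 = 9508 m³.
Q_w = (V·X)/(θ_c X_r) = 9508 × 2800 / (19.0 × 7520) = 186.3 m³/d.

Q_w ≈ 186 m³/d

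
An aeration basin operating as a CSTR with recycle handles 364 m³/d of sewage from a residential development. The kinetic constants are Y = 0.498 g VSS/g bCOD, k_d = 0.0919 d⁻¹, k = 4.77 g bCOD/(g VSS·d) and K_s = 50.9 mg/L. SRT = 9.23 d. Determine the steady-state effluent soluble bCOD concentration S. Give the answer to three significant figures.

From the Monod/SRT balance for a CMAS, S = K_s·(1+k_d θ_c)/[θ_c·(Y k − k_d) − 1] = 50.9 × (1 + 0.0919 × 9.23) / [9.23 × (0.498 × 4.77 − 0.0919) − 1] = 94.08 / 20.08 = 4.686 mg/L.

S ≈ 4.69 mg/L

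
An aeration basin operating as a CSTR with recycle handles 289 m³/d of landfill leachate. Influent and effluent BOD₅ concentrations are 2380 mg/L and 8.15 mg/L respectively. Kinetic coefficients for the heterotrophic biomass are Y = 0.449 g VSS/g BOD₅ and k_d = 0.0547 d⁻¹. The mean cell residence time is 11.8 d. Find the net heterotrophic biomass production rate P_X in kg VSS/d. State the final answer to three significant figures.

P_X ≈ 187 kg VSS/d

Y_obs = Y / (1 + k_d θ_c) = 0.449 / (1 + 0.0547 × 11.8) = 0.449 / 1.645 = 0.2729.
ΔS = 2380 − 8.15 = 2372 mg/L, so the substrate removal rate is 289 × 2372/1000 = 685.5 kg BOD₅/d.
Net biomass production P_X = Y_obs × Q·(S₀ − S) = 0.2729 × 685.5 = 187.0 kg VSS/d.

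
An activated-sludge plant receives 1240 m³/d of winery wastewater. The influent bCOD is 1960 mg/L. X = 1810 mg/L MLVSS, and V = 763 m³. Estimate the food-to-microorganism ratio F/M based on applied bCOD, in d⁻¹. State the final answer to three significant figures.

F/M = applied load / biomass = Q·S₀/(V·X) = 1240 × 1960 / (763.0 × 1810) = 1.760 d⁻¹.

F/M ≈ 1.76 d⁻¹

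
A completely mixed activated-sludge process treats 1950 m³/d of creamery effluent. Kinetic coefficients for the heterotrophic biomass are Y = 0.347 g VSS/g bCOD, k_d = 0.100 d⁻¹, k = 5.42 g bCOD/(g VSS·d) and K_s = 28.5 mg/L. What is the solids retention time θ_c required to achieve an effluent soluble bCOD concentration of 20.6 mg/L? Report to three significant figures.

θ_c ≈ 1.45 d

Specific growth rate at S = 20.6 mg/L: μ = YkS/(K_s+S) = 0.347·5.42·20.6/(28.5+20.6) = 0.7891 d⁻¹.
θ_c = 1/(μ − k_d) = 1/(0.7891 − 0.100) = 1/0.6891 = 1.451 d.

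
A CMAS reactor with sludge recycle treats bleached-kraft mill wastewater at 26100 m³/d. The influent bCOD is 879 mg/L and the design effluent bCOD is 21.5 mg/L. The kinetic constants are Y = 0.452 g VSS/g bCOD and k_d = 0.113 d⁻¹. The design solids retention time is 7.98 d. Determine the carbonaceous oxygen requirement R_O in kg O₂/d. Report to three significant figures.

Observed yield with endogenous decay: Y_obs = Y / (1 + k_d·θ_c) = 0.452 / (1 + 0.113 × 7.98) = 0.452 / 1.902 = 0.2377 g VSS/g bCOD.
Q·(S₀ − S) = 26100 × (879 − 21.5) × 10⁻³ = 22381 kg/d removed.
Net sludge production P_X = 0.2377 × 22381 = 5319 kg VSS/d.
R_O = Q·ΔS − 1.42 P_X = 22381 − 7554 = 14827 kg O₂/d.

R_O ≈ 14800 kg O₂/d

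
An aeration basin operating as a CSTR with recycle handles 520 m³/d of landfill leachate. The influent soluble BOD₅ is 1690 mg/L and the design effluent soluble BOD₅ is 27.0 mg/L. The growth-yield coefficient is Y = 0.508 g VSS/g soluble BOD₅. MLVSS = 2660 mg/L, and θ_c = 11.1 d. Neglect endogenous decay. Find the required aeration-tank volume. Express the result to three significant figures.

With k_d = 0 the design equation reduces to V = Y Q (S₀−S) θ_c / X = 0.508 × 520 × (1690 − 27.0) × 11.1 / 2660 = 1833 m³.

V ≈ 1830 m³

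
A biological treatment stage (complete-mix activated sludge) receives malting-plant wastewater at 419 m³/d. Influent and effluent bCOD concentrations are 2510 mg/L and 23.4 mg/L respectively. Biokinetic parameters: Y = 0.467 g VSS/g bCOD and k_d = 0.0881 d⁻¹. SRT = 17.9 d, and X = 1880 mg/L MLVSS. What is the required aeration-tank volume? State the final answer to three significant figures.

Steady-state biomass mass balance: V·X·(1 + k_d·θ_c) = Y·Q·(S₀ − S)·θ_c, so V = 0.467 × 419 × (2510 − 23.4) × 17.9 / [1880 × (1 + 0.0881 × 17.9)] = 8.71×10^6 / 4845 = 1798 m³.

V ≈ 1800 m³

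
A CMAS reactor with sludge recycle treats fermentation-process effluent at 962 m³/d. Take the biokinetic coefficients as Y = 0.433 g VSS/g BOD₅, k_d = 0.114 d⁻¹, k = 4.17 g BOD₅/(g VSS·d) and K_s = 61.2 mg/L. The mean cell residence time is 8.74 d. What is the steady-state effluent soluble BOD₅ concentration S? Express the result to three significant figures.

For a completely mixed reactor with recycle the Lawrence–McCarty relation gives S = K_s·(1 + k_d·θ_c) / [θ_c·(Y·k − k_d) − 1] = 61.2 × (1 + 0.114 × 8.74) / [8.74 × (0.433 × 4.17 − 0.114) − 1] = 122.2 / 13.78 = 8.863 mg/L.

S ≈ 8.86 mg/L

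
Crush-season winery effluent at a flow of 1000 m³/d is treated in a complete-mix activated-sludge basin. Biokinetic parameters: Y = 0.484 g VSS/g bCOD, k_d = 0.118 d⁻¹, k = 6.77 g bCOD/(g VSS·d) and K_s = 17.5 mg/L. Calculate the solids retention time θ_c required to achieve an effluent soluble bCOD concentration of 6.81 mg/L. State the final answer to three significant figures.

θ_c ≈ 1.25 d

At the target effluent, Y k S/(K_s+S) = 0.484×6.77×6.81/24.31 = 0.9179 d⁻¹.
1/θ_c = 0.9179 − 0.118 = 0.7999 d⁻¹, so θ_c = 1.250 d.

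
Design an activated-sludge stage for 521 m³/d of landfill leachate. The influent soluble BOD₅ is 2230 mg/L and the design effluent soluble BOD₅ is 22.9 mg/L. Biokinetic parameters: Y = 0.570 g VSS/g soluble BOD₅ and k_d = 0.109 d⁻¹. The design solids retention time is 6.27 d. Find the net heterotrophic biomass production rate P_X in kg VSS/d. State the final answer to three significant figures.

Y_obs = Y / (1 + k_d θ_c) = 0.570 / (1 + 0.109 × 6.27) = 0.570 / 1.683 = 0.3386.
Substrate removed = Q·(S₀ − S) = 521 m³/d × (2230 − 22.9) g/m³ = 1.15×10^6 g/d = 1150 kg/d.
Biomass produced: P_X = Y_obs·Q·ΔS = 0.3386 × 1150 ≈ 389.3 kg VSS/d.

P_X ≈ 389 kg VSS/d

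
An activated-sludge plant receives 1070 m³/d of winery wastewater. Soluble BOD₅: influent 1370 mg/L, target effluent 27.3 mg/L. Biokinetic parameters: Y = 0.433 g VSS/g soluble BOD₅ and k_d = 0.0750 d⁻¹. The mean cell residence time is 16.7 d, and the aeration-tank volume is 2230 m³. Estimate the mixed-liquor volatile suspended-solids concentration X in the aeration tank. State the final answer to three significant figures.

X ≈ 2070 mg/L

From V·X·(1 + k_d·θ_c) = Y·Q·(S₀ − S)·θ_c: X = 0.433 × 1070 × (1370 − 27.3) × 16.7 / [2230 × (1 + 0.0750 × 16.7)] = 2068 mg/L.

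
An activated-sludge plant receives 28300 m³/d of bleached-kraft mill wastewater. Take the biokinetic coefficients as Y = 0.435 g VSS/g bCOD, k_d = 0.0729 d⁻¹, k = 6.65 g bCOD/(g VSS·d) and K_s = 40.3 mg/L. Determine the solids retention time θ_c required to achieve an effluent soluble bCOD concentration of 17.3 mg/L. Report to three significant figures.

At the target effluent, Y k S/(K_s+S) = 0.435×6.65×17.3/57.60 = 0.8688 d⁻¹.
θ_c = 1/(μ − k_d) = 1/(0.8688 − 0.0729) = 1/0.7959 = 1.256 d.

θ_c ≈ 1.26 d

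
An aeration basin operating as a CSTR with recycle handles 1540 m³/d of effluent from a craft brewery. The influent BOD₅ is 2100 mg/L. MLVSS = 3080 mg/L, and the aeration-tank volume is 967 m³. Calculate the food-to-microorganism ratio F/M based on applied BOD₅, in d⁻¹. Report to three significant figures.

F/M = applied load / biomass = Q·S₀/(V·X) = 1540 × 2100 / (967.0 × 3080) = 1.086 d⁻¹.

F/M ≈ 1.09 d⁻¹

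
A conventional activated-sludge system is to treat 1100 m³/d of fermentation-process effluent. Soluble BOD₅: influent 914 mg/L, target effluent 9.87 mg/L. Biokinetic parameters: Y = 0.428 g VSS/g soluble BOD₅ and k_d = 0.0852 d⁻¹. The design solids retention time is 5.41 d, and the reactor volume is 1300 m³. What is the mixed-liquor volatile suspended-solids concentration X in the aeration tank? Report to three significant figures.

X ≈ 1210 mg/L

Solving the biomass balance for X: X = Y Q (S₀−S) θ_c / [V (1+k_d θ_c)] = 0.428 × 1100 × (914 − 9.87) × 5.41 / [1300 × (1 + 0.0852 × 5.41)] = 1213 mg/L.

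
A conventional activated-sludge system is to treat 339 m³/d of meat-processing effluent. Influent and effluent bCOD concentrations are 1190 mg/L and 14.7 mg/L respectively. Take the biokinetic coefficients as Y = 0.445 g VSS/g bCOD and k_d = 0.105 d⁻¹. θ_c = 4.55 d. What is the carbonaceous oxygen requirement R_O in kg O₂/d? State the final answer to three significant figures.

R_O ≈ 228 kg O₂/d

Correct the yield for decay: Y_obs = Y/(1 + k_d θ_c) = 0.445 / (1 + 0.105 × 4.55) = 0.445 / 1.478 = 0.3011.
ΔS = 1190 − 14.7 = 1175 mg/L, so the substrate removal rate is 339 × 1175/1000 = 398.4 kg bCOD/d.
Biomass synthesised: P_X = Y_obs × 398.4 = 120.0 kg VSS/d.
Carbonaceous O₂ demand = substrate oxidised − cell-mass equivalent = 398.4 − 1.42 × 120.0 = 228.1 kg O₂/d.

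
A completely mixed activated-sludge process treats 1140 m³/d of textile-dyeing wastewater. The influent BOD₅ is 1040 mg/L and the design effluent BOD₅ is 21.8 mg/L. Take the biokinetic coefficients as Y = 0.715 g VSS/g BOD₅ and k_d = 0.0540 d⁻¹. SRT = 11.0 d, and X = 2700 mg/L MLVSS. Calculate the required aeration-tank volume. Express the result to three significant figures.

Rearranging the biomass balance for a CMAS with decay, V = Y·Q·ΔS·θ_c / [X·(1+k_d θ_c)] = 0.715 × 1140 × (1040 − 21.8) × 11.0 / [2700 × (1 + 0.0540 × 11.0)] = 9.13×10^6 / 4304 = 2121 m³.

V ≈ 2120 m³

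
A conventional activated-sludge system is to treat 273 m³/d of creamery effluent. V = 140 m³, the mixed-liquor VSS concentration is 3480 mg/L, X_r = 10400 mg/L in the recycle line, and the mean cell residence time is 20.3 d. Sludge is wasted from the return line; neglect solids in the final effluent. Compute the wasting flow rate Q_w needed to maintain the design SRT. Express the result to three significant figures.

Q_w = (V·X)/(θ_c X_r) = 140.0 × 3480 / (20.3 × 10400) = 2.308 m³/d.

Q_w ≈ 2.31 m³/d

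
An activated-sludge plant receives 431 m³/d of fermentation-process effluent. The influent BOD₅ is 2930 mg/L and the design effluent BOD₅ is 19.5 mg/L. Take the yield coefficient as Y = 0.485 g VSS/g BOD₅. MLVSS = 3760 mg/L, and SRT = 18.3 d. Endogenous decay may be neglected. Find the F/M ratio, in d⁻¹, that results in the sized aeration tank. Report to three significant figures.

V·X = Y·Q·ΔS·θ_c gives V = 0.485 × 431 × (2930 − 19.5) × 18.3 / 3760 = 2961 m³.
F/M = Q·S₀ / (V·X) = 431 × 2930 / (2961 × 3760) = 0.1134 g BOD₅·(g VSS·d)⁻¹.

F/M ≈ 0.113 d⁻¹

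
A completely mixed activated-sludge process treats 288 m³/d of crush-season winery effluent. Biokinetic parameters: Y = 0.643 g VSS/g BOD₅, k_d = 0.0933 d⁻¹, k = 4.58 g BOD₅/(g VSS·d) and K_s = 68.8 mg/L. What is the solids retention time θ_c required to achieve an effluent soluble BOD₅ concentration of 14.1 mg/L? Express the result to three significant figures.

At the target effluent, Y k S/(K_s+S) = 0.643×4.58×14.1/82.90 = 0.5009 d⁻¹.
1/θ_c = 0.5009 − 0.0933 = 0.4076 d⁻¹, so θ_c = 2.453 d.

θ_c ≈ 2.45 d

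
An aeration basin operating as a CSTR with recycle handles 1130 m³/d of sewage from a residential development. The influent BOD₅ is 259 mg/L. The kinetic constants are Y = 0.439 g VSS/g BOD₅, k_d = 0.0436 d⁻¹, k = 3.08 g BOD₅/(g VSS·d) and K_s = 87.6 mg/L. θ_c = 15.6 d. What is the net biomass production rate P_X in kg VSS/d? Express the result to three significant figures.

P_X ≈ 74.2 kg VSS/d

For a completely mixed reactor with recycle the Lawrence–McCarty relation gives S = K_s·(1 + k_d·θ_c) / [θ_c·(Y·k − k_d) − 1] = 87.6 × (1 + 0.0436 × 15.6) / [15.6 × (0.439 × 3.08 − 0.0436) − 1] = 147.2 / 19.41 = 7.582 mg/L.
The observed yield is Y_obs = Y/(1 + k_d·θ_c) = 0.439 / (1 + 0.0436 × 15.6) = 0.439 / 1.680 = 0.2613 g VSS per g BOD₅ removed.
Q·(S₀ − S) = 1130 × (259 − 7.58) × 10⁻³ = 284.1 kg/d removed.
Biomass produced: P_X = Y_obs·Q·ΔS = 0.2613 × 284.1 ≈ 74.23 kg VSS/d.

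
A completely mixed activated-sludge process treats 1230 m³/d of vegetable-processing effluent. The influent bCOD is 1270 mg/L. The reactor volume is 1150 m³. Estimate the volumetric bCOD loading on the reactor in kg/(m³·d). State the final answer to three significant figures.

L_v = Q S₀ / V = 1230 × 1270 × 10⁻³ / 1150 = 1.358 kg/(m³·d).

L_v ≈ 1.36 kg bCOD/(m³·d)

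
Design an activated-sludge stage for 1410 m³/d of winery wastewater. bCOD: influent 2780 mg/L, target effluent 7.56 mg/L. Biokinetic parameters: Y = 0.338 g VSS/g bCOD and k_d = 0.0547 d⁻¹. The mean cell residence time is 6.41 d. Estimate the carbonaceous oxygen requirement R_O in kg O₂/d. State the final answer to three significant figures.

Correct the yield for decay: Y_obs = Y/(1 + k_d θ_c) = 0.338 / (1 + 0.0547 × 6.41) = 0.338 / 1.351 = 0.2503.
Q·(S₀ − S) = 1410 × (2780 − 7.56) × 10⁻³ = 3909 kg/d removed.
Biomass synthesised: P_X = Y_obs × 3909 = 978.3 kg VSS/d.
R_O = Q·(S₀ − S) − 1.42·P_X = 3909 − 1.42 × 978.3 = 2520 kg O₂/d.

R_O ≈ 2520 kg O₂/d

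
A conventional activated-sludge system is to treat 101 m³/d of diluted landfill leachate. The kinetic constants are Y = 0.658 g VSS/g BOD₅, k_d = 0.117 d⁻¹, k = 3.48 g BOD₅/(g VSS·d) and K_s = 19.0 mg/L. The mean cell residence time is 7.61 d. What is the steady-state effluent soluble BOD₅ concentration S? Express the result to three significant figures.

For a completely mixed reactor with recycle the Lawrence–McCarty relation gives S = K_s·(1 + k_d·θ_c) / [θ_c·(Y·k − k_d) − 1] = 19.0 × (1 + 0.117 × 7.61) / [7.61 × (0.658 × 3.48 − 0.117) − 1] = 35.92 / 15.54 = 2.312 mg/L.

S ≈ 2.31 mg/L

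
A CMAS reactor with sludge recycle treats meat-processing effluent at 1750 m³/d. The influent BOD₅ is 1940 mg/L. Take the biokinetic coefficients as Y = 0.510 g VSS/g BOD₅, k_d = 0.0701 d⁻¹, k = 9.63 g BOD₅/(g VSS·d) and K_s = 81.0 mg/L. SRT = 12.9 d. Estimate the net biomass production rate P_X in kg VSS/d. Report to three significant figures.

P_X ≈ 908 kg VSS/d

For a completely mixed reactor with recycle the Lawrence–McCarty relation gives S = K_s·(1 + k_d·θ_c) / [θ_c·(Y·k − k_d) − 1] = 81.0 × (1 + 0.0701 × 12.9) / [12.9 × (0.510 × 9.63 − 0.0701) − 1] = 154.2 / 61.45 = 2.510 mg/L.
Y_obs = Y / (1 + k_d θ_c) = 0.510 / (1 + 0.0701 × 12.9) = 0.510 / 1.904 = 0.2678.
Substrate removed = Q·(S₀ − S) = 1750 m³/d × (1940 − 2.51) g/m³ = 3.39×10^6 g/d = 3391 kg/d.
Net biomass production P_X = Y_obs × Q·(S₀ − S) = 0.2678 × 3391 = 908.1 kg VSS/d.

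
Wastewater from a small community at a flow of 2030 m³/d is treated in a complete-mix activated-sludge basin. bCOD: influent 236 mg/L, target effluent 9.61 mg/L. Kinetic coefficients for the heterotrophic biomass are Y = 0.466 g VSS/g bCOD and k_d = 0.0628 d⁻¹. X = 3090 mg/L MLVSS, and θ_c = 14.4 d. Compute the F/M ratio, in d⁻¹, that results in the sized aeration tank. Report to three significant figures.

F/M ≈ 0.296 d⁻¹

Rearranging the biomass balance for a CMAS with decay, V = Y·Q·ΔS·θ_c / [X·(1+k_d θ_c)] = 0.466 × 2030 × (236 − 9.61) × 14.4 / [3090 × (1 + 0.0628 × 14.4)] = 3.08×10^6 / 5884 = 524.1 m³.
Food-to-microorganism ratio F/M = Q S₀ / (V X) = 2030 × 236 / (524.1 × 3090) = 0.2958 d⁻¹.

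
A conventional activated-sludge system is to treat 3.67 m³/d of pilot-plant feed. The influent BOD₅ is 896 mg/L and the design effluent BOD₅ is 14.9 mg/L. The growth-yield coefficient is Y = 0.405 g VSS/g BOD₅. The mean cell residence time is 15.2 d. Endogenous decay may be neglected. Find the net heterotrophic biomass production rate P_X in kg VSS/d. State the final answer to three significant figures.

P_X ≈ 1.31 kg VSS/d

Since k_d ≈ 0, Y_obs = Y = 0.405 g VSS/g BOD₅.
ΔS = 896 − 14.9 = 881.1 mg/L, so the substrate removal rate is 3.67 × 881.1/1000 = 3.234 kg BOD₅/d.
Biomass produced: P_X = Y_obs·Q·ΔS = 0.4050 × 3.234 ≈ 1.310 kg VSS/d.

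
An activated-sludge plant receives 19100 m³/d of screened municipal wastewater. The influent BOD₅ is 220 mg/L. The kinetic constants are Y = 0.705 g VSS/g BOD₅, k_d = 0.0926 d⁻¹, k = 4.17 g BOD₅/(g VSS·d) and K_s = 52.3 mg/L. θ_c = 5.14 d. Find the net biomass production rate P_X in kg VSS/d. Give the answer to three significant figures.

For a completely mixed reactor with recycle the Lawrence–McCarty relation gives S = K_s·(1 + k_d·θ_c) / [θ_c·(Y·k − k_d) − 1] = 52.3 × (1 + 0.0926 × 5.14) / [5.14 × (0.705 × 4.17 − 0.0926) − 1] = 77.19 / 13.63 = 5.661 mg/L.
Y_obs = Y / (1 + k_d θ_c) = 0.705 / (1 + 0.0926 × 5.14) = 0.705 / 1.476 = 0.4777.
Substrate removed = Q·(S₀ − S) = 19100 m³/d × (220 − 5.66) g/m³ = 4.09×10^6 g/d = 4094 kg/d.
Biomass produced: P_X = Y_obs·Q·ΔS = 0.4777 × 4094 ≈ 1955 kg VSS/d.

P_X ≈ 1960 kg VSS/d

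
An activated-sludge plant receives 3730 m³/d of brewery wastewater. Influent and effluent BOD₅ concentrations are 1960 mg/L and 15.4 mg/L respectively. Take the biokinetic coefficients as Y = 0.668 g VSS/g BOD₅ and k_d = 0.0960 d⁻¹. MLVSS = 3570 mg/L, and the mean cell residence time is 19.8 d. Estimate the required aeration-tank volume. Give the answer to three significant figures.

V ≈ 9260 m³

Rearranging the biomass balance for a CMAS with decay, V = Y·Q·ΔS·θ_c / [X·(1+k_d θ_c)] = 0.668 × 3730 × (1960 − 15.4) × 19.8 / [3570 × (1 + 0.0960 × 19.8)] = 9.59×10^7 / 10356 = 9264 m³.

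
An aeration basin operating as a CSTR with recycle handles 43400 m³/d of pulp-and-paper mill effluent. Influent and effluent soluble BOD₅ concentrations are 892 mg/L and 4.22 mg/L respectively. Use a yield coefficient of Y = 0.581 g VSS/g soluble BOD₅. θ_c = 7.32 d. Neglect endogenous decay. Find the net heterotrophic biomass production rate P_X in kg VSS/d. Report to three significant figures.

P_X ≈ 22400 kg VSS/d

No decay correction is needed, so Y_obs = Y = 0.581.
Substrate removed = Q·(S₀ − S) = 43400 m³/d × (892 − 4.22) g/m³ = 3.85×10^7 g/d = 38530 kg/d.
So the net sludge growth is P_X = 0.5810 × 38530 = 22386 kg VSS/d.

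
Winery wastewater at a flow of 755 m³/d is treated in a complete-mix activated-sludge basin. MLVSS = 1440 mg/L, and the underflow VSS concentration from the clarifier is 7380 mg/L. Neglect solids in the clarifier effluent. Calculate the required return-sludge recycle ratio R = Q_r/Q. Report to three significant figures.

Mass balance around the secondary clarifier (neglecting effluent solids): R = X / (X_r − X) = 1440 / (7380 − 1440) = 0.2424.

R ≈ 0.242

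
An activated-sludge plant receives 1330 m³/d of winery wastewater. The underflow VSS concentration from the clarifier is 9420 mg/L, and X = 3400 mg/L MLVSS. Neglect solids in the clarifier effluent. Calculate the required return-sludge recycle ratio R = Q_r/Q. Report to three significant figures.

Solids balance on the clarifier gives (1+R)X = R·X_r, so R = X/(X_r − X) = 3400 / (9420 − 3400) = 0.5648.

R ≈ 0.565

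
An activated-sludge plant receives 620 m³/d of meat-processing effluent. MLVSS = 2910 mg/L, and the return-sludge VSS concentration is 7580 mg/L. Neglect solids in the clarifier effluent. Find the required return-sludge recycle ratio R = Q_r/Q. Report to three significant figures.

R ≈ 0.623

Mass balance around the secondary clarifier (neglecting effluent solids): R = X / (X_r − X) = 2910 / (7580 − 2910) = 0.6231.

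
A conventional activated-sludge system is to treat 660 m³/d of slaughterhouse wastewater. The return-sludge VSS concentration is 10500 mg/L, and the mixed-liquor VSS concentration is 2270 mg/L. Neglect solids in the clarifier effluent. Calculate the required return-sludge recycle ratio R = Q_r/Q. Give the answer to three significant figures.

R = Q_r/Q = X/(X_r − X) = 2270 / (10500 − 2270) = 0.2758.

R ≈ 0.276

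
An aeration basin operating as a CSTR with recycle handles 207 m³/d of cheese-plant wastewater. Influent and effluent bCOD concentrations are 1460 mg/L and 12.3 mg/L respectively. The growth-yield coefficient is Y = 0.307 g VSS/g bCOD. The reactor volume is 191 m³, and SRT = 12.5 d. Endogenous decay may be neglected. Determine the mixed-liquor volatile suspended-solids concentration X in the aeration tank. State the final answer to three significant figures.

X ≈ 6020 mg/L

From V·X = Y·Q·(S₀ − S)·θ_c (decay neglected): X = 0.307 × 207 × (1460 − 12.3) × 12.5 / 191 = 6021 mg/L.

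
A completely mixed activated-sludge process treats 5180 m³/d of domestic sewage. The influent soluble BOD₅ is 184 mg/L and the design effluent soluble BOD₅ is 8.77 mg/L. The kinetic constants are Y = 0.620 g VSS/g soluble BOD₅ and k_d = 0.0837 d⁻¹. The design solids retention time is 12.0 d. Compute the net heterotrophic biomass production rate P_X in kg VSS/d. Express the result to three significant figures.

P_X ≈ 281 kg VSS/d

Y_obs = Y / (1 + k_d θ_c) = 0.620 / (1 + 0.0837 × 12.0) = 0.620 / 2.004 = 0.3093.
Mass of soluble BOD₅ removed per day: Q(S₀ − S) = 5180 × 175.2 g/m³ = 907.7 kg/d.
So the net sludge growth is P_X = 0.3093 × 907.7 = 280.8 kg VSS/d.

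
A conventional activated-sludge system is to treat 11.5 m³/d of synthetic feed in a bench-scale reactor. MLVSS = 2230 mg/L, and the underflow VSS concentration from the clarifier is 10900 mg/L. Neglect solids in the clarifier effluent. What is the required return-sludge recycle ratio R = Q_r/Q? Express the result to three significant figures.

R = Q_r/Q = X/(X_r − X) = 2230 / (10900 − 2230) = 0.2572.

R ≈ 0.257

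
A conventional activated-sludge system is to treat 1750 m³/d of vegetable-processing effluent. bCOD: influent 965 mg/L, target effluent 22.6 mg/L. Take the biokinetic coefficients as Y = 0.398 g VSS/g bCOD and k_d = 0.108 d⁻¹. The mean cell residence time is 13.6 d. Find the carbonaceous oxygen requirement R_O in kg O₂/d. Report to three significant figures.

R_O ≈ 1270 kg O₂/d

Observed yield with endogenous decay: Y_obs = Y / (1 + k_d·θ_c) = 0.398 / (1 + 0.108 × 13.6) = 0.398 / 2.469 = 0.1612 g VSS/g bCOD.
ΔS = 965 − 22.6 = 942.4 mg/L, so the substrate removal rate is 1750 × 942.4/1000 = 1649 kg bCOD/d.
Biomass synthesised: P_X = Y_obs × 1649 = 265.9 kg VSS/d.
Carbonaceous O₂ demand = substrate oxidised − cell-mass equivalent = 1649 − 1.42 × 265.9 = 1272 kg O₂/d.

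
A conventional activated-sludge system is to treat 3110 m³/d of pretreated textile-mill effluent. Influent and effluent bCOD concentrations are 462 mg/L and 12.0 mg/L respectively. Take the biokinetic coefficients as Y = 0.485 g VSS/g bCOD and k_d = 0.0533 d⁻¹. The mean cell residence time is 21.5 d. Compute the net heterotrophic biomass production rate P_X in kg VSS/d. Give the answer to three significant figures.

P_X ≈ 316 kg VSS/d

Y_obs = Y / (1 + k_d θ_c) = 0.485 / (1 + 0.0533 × 21.5) = 0.485 / 2.146 = 0.2260.
Q·(S₀ − S) = 3110 × (462 − 12.0) × 10⁻³ = 1400 kg/d removed.
P_X = Y_obs · Q(S₀ − S) = 0.2260 × 1400 = 316.3 kg VSS/d.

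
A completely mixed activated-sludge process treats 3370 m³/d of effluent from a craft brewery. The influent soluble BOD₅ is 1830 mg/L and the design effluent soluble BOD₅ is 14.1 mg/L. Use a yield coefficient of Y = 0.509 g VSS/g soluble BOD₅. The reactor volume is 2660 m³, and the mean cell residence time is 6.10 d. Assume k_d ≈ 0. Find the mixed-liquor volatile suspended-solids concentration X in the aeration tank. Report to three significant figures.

X ≈ 7140 mg/L

Without decay, X = Y Q (S₀−S) θ_c / V = 0.509 × 3370 × (1830 − 14.1) × 6.10 / 2660 = 7143 mg/L.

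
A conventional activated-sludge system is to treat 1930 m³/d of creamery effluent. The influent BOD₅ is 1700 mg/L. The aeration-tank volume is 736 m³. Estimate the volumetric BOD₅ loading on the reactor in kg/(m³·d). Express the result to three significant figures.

L_v ≈ 4.46 kg BOD₅/(m³·d)

Volumetric loading L_v = Q·S₀ / V = 1930 × 1700 g/m³ / 736.0 m³ = 4458 g/(m³·d) = 4.458 kg BOD₅/(m³·d).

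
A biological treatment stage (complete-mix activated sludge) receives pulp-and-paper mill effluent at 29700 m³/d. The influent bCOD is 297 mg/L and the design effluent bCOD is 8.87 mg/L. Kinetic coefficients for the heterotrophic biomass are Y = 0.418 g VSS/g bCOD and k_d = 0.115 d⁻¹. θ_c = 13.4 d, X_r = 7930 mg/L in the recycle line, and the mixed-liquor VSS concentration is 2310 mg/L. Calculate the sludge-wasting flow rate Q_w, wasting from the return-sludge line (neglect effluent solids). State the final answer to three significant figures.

From the SRT design equation V = Y Q (S₀−S) θ_c / [X (1 + k_d θ_c)] = 0.418 × 29700 × (297 − 8.87) × 13.4 / [2310 × (1 + 0.115 × 13.4)] = 4.79×10^7 / 5870 = 8166 m³.
Q_w = (V·X)/(θ_c X_r) = 8166 × 2310 / (13.4 × 7930) = 177.5 m³/d.

Q_w ≈ 178 m³/d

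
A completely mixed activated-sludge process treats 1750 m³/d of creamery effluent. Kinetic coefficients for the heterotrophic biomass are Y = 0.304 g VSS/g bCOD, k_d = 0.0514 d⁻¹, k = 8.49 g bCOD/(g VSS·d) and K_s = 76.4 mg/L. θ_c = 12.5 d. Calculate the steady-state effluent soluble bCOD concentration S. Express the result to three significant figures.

S ≈ 4.10 mg/L

For a completely mixed reactor with recycle the Lawrence–McCarty relation gives S = K_s·(1 + k_d·θ_c) / [θ_c·(Y·k − k_d) − 1] = 76.4 × (1 + 0.0514 × 12.5) / [12.5 × (0.304 × 8.49 − 0.0514) − 1] = 125.5 / 30.62 = 4.098 mg/L.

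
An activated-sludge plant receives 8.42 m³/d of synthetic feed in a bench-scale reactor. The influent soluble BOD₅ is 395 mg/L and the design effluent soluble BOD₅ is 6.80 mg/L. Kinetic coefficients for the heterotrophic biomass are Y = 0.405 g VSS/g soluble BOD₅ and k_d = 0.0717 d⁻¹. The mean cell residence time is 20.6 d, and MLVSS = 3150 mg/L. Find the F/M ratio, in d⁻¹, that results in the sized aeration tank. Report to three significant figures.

Steady-state biomass mass balance: V·X·(1 + k_d·θ_c) = Y·Q·(S₀ − S)·θ_c, so V = 0.405 × 8.42 × (395 − 6.80) × 20.6 / [3150 × (1 + 0.0717 × 20.6)] = 2.73×10^4 / 7803 = 3.495 m³.
F/M = applied load / biomass = Q·S₀/(V·X) = 8.42 × 395 / (3.495 × 3150) = 0.3021 d⁻¹.

F/M ≈ 0.302 d⁻¹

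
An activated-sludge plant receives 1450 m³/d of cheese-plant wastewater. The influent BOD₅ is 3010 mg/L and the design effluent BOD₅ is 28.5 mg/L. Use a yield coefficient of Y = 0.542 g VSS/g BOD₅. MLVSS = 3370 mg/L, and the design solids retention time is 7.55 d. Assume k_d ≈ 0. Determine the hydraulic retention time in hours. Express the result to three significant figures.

V·X = Y·Q·ΔS·θ_c gives V = 0.542 × 1450 × (3010 − 28.5) × 7.55 / 3370 = 5250 m³.
Hydraulic retention time τ = V/Q = 5250 / 1450 = 3.620 d = 86.89 h.

τ ≈ 86.9 h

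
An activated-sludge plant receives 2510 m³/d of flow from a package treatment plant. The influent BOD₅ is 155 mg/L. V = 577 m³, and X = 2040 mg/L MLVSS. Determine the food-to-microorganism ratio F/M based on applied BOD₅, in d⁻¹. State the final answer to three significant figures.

F/M ≈ 0.331 d⁻¹

Food-to-microorganism ratio F/M = Q S₀ / (V X) = 2510 × 155 / (577.0 × 2040) = 0.3305 d⁻¹.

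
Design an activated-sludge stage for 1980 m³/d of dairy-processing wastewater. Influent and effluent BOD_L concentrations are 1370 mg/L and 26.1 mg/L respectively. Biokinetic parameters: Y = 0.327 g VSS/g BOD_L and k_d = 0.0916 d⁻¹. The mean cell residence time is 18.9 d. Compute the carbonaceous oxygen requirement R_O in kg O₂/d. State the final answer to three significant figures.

Correct the yield for decay: Y_obs = Y/(1 + k_d θ_c) = 0.327 / (1 + 0.0916 × 18.9) = 0.327 / 2.731 = 0.1197.
Substrate removed = Q·(S₀ − S) = 1980 m³/d × (1370 − 26.1) g/m³ = 2.66×10^6 g/d = 2661 kg/d.
Net sludge production P_X = 0.1197 × 2661 = 318.6 kg VSS/d.
R_O = Q·(S₀ − S) − 1.42·P_X = 2661 − 1.42 × 318.6 = 2209 kg O₂/d.

R_O ≈ 2210 kg O₂/d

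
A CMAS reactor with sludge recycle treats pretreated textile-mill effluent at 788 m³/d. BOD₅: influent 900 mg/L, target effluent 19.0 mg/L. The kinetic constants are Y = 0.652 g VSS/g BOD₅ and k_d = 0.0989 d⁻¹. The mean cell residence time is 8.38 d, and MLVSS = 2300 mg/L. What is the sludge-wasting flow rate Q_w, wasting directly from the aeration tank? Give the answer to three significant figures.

Q_w ≈ 108 m³/d

From the SRT design equation V = Y Q (S₀−S) θ_c / [X (1 + k_d θ_c)] = 0.652 × 788 × (900 − 19.0) × 8.38 / [2300 × (1 + 0.0989 × 8.38)] = 3.79×10^6 / 4206 = 901.8 m³.
For wasting at MLVSS concentration, Q_w = V/θ_c = 901.8/8.38 = 107.6 m³/d.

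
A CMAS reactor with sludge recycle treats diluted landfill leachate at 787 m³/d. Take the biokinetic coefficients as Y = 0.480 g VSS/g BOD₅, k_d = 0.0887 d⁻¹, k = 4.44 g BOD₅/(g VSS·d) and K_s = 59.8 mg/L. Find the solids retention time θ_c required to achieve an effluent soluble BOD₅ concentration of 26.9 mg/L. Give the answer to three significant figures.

θ_c ≈ 1.75 d

From 1/θ_c = Y·k·S/(K_s + S) − k_d: Y·k·S/(K_s+S) = 0.480 × 4.44 × 26.9 / (59.8 + 26.9) = 0.6612 d⁻¹.
Then 1/θ_c = μ − k_d = 0.6612 − 0.0887 = 0.5725 d⁻¹, giving θ_c = 1.747 d.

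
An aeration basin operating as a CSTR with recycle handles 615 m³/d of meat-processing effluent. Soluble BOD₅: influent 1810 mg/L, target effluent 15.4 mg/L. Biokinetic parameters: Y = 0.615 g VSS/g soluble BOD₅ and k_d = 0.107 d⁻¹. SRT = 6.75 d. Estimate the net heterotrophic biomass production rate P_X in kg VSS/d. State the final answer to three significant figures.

Y_obs = Y / (1 + k_d θ_c) = 0.615 / (1 + 0.107 × 6.75) = 0.615 / 1.722 = 0.3571.
Substrate removed = Q·(S₀ − S) = 615 m³/d × (1810 − 15.4) g/m³ = 1.1×10^6 g/d = 1104 kg/d.
So the net sludge growth is P_X = 0.3571 × 1104 = 394.1 kg VSS/d.

P_X ≈ 394 kg VSS/d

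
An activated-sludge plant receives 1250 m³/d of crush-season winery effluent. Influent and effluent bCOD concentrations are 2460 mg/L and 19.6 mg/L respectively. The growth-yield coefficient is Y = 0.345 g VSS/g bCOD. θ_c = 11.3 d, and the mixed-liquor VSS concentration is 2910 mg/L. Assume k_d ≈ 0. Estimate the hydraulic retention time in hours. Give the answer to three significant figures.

τ ≈ 78.5 h

Biomass mass balance (decay neglected): V·X = Y·Q·(S₀ − S)·θ_c, so V = 0.345 × 1250 × (2460 − 19.6) × 11.3 / 2910 = 4087 m³.
Hydraulic retention time τ = V/Q = 4087 / 1250 = 3.269 d = 78.47 h.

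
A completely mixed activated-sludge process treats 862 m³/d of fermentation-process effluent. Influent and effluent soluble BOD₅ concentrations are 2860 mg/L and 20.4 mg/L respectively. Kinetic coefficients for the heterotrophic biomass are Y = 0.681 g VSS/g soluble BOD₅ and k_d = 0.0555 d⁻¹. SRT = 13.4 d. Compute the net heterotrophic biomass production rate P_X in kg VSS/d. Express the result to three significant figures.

The observed yield is Y_obs = Y/(1 + k_d·θ_c) = 0.681 / (1 + 0.0555 × 13.4) = 0.681 / 1.744 = 0.3905 g VSS per g soluble BOD₅ removed.
Mass of soluble BOD₅ removed per day: Q(S₀ − S) = 862 × 2840 g/m³ = 2448 kg/d.
Biomass produced: P_X = Y_obs·Q·ΔS = 0.3905 × 2448 ≈ 956.0 kg VSS/d.

P_X ≈ 956 kg VSS/d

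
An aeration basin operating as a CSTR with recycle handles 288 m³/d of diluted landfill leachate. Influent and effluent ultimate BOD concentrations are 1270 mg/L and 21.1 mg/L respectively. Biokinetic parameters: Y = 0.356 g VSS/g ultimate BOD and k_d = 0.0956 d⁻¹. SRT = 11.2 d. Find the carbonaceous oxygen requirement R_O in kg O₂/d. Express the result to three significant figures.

Correct the yield for decay: Y_obs = Y/(1 + k_d θ_c) = 0.356 / (1 + 0.0956 × 11.2) = 0.356 / 2.071 = 0.1719.
Substrate removed = Q·(S₀ − S) = 288 m³/d × (1270 − 21.1) g/m³ = 3.6×10^5 g/d = 359.7 kg/d.
P_X = Y_obs·Q·(S₀ − S) = 0.1719 × 359.7 = 61.84 kg VSS/d.
R_O = Q·ΔS − 1.42 P_X = 359.7 − 87.81 = 271.9 kg O₂/d.

R_O ≈ 272 kg O₂/d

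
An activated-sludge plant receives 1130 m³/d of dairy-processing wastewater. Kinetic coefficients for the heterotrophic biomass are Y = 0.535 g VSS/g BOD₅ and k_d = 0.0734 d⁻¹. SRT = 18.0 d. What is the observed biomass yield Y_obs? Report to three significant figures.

Observed yield with endogenous decay: Y_obs = Y / (1 + k_d·θ_c) = 0.535 / (1 + 0.0734 × 18.0) = 0.535 / 2.321 = 0.2305 g VSS/g BOD₅.

Y_obs ≈ 0.230 g VSS/g BOD₅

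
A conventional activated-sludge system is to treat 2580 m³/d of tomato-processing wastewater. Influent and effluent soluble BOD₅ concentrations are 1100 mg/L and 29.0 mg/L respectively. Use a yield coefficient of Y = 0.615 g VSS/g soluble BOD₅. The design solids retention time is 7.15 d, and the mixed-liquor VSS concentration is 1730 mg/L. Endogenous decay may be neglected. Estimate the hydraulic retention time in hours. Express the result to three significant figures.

τ ≈ 65.3 h

Biomass mass balance (decay neglected): V·X = Y·Q·(S₀ − S)·θ_c, so V = 0.615 × 2580 × (1100 − 29.0) × 7.15 / 1730 = 7023 m³.
τ = V/Q = 7023/2580 = 2.722 d, or 65.33 h.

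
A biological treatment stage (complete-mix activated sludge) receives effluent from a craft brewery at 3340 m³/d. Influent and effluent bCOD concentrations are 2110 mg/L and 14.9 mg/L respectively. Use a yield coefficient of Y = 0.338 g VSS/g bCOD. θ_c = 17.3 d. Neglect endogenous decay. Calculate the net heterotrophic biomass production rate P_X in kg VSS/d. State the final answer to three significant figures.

Since k_d ≈ 0, Y_obs = Y = 0.338 g VSS/g bCOD.
ΔS = 2110 − 14.9 = 2095 mg/L, so the substrate removal rate is 3340 × 2095/1000 = 6998 kg bCOD/d.
Net biomass production P_X = Y_obs × Q·(S₀ − S) = 0.3380 × 6998 = 2365 kg VSS/d.

P_X ≈ 2370 kg VSS/d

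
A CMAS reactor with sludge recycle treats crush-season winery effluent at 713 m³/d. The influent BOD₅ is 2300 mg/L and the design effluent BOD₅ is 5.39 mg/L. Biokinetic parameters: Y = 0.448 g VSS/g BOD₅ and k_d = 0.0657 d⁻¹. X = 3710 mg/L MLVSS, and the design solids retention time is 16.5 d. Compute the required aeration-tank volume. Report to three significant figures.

V ≈ 1560 m³

Steady-state biomass mass balance: V·X·(1 + k_d·θ_c) = Y·Q·(S₀ − S)·θ_c, so V = 0.448 × 713 × (2300 − 5.39) × 16.5 / [3710 × (1 + 0.0657 × 16.5)] = 1.21×10^7 / 7732 = 1564 m³.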